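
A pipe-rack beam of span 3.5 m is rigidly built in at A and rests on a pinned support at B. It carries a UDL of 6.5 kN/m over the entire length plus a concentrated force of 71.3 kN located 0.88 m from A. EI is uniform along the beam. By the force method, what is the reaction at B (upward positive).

R_B = 14.73 kN

Choose R_B as the redundant. The primary structure is the cantilever fixed at A.
Free-end deflection of the primary structure under the applied loading (downward +):
  UDL 6.5: wL⁴/(8EI) = 121.9/EI
  point load 71.3 at a = 0.88: Pa²(3L − a)/(6EI) = 88.53/EI
  δ_0 = 210.5/EI
Flexibility coefficient — unit upward force at B: δ_{BB} = L³/(3EI) = 14.29/EI.
The prop prevents deflection at B: R_B = δ_0/δ_{BB} = 210.5/14.29 = 14.73 kN.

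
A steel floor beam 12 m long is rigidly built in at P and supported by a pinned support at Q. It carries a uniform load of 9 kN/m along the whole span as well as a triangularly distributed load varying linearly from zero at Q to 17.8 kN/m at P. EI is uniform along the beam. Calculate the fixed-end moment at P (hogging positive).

M_P = 332.9 kN·m

Remove the prop at Q; the released (primary) structure is a cantilever built in at P.
Primary-structure tip deflection at Q by superposition:
  UDL 9: wL⁴/(8EI) = 23328/EI
  triangular load, peak 17.8 at the fixed end: w₀L⁴/(30EI) = 12303/EI
  δ_0 = 35631/EI
Flexibility coefficient — unit upward force at Q: δ_{QQ} = L³/(3EI) = 576/EI.
The prop prevents deflection at Q: R_Q = δ_0/δ_{QQ} = 35631/576 = 61.86 kN.
Moment equilibrium about P: M_P = Σ(load moments about P) − R_Q·L = 1075 − 61.86×12 = 332.9 kN·m.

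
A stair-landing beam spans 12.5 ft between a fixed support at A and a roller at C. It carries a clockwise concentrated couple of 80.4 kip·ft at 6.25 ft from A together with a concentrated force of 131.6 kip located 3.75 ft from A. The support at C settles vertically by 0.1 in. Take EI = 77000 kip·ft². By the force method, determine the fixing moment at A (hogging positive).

M_A = 295.9 kip·ft

Choose R_C as the redundant. The primary structure is the cantilever fixed at A.
Primary-structure tip deflection at C by superposition:
  clockwise couple 80.4 at a = 6.25: M₀a(2L − a)/(2EI) = 4711/EI
  point load 131.6 at a = 3.75: Pa²(3L − a)/(6EI) = 10410/EI
  δ_0 = 15121/EI
Flexibility coefficient — unit upward force at C: δ_{CC} = L³/(3EI) = 651/EI.
With EI = 77000 kip·ft²: δ_0 = 0.19637 ft and δ_{CC} = 0.008455 ft/kip.
Compatibility — the beam at C must follow the support down by 0.008333 ft: δ_0 − R_C·δ_{CC} = 0.008333, so R_C = (0.19637 − 0.008333)/0.008455 = 22.24 kip.
Moment equilibrium about A: M_A = Σ(load moments about A) − R_C·L = 573.9 − 22.24×12.5 = 295.9 kip·ft.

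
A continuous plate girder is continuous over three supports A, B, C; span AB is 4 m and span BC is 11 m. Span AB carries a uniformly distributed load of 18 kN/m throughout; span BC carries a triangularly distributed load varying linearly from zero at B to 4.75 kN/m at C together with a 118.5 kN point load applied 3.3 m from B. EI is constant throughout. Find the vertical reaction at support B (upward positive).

Take M_B as the redundant. Released structure: two simple spans AB and BC with a hinge at B.
Discontinuity in slope at B on the released structure — sum the simple-span end rotations:
  span AB: UDL 18: wL³/(24EI) = 48/EI
  span BC: triangular load, peak 4.75: 7w₀L³/(360EI) = 122.9/EI
  span BC: point load 118.5 at a = 3.3: Pab(L + b)/(6LEI) = 853.1/EI
  relative rotation θ_0 = (48 + 976.1)/EI = 1024/EI
A unit hogging moment at B produces rotation L₁/(3EI) + L₂/(3EI) = 5/EI.
Slope continuity at B: θ_0 = M_B·5/EI, so M_B = 1024/5 = 204.8 kN·m (hogging).
Span AB, ΣM about A with M_B applied at B: R_B^{AB}·4 = 144 + 204.8, so R_B^{AB} = 87.2 kN and R_A = 72 − 87.2 = -15.2 kN.
Span BC, ΣM about C: R_B^{BC}·11 = 1008 + 204.8, so R_B^{BC} = 110.3 kN and R_C = 144.6 − 110.3 = 34.35 kN.
R_B = 87.2 + 110.3 = 197.5 kN.

R_B = 197.5 kN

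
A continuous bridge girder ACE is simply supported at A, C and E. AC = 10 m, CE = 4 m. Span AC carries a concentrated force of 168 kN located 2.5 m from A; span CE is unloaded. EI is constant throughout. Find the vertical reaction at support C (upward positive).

R_C = 91.22 kN

Release continuity at C by inserting a hinge; the redundant is the internal moment M_C. The primary structure is two simply-supported spans AC and CE.
End slopes at the hinge C, treating each span as simply supported:
  span AC: point load 168 at a = 2.5: Pab(L + a)/(6LEI) = 656.2/EI
  relative rotation θ_0 = (656.2 + 0)/EI = 656.2/EI
A unit hogging moment at C produces rotation L₁/(3EI) + L₂/(3EI) = 4.667/EI.
Compatibility: M_C·(L₁+L₂)/(3EI) = θ_0, giving M_C = 140.6 kN·m (hogging).
Span AC, ΣM about A with M_C applied at C: R_C^{AC}·10 = 420 + 140.6, so R_C^{AC} = 56.06 kN and R_A = 168 − 56.06 = 111.9 kN.
Span CE, ΣM about E: R_C^{CE}·4 = 0 + 140.6, so R_C^{CE} = 35.16 kN and R_E = 0 − 35.16 = -35.16 kN.
R_C = 56.06 + 35.16 = 91.22 kN.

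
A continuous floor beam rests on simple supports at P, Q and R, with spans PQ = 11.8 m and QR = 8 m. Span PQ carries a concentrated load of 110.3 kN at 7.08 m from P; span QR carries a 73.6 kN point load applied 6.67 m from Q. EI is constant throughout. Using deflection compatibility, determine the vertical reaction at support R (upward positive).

R_R = 40.34 kN

Take M_Q as the redundant. Released structure: two simple spans PQ and QR with a hinge at Q.
End slopes at the hinge Q, treating each span as simply supported:
  span PQ: point load 110.3 at a = 7.08: Pab(L + a)/(6LEI) = 982.9/EI
  span QR: point load 73.6 at a = 6.67: Pab(L + b)/(6LEI) = 126.9/EI
  relative rotation θ_0 = (982.9 + 126.9)/EI = 1110/EI
A unit hogging moment at Q produces rotation L₁/(3EI) + L₂/(3EI) = 6.6/EI.
Compatibility: M_Q·(L₁+L₂)/(3EI) = θ_0, giving M_Q = 168.2 kN·m (hogging).
Span QR, ΣM about R: R_Q^{QR}·8 = 97.89 + 168.2, so R_Q^{QR} = 33.26 kN and R_R = 73.6 − 33.26 = 40.34 kN.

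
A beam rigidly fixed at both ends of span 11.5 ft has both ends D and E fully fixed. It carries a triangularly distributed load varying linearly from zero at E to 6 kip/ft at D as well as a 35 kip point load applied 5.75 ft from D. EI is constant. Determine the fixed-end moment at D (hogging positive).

M_D = 89.99 kip·ft

Release both end moments; the primary structure is a simply-supported span DE with redundants M_D and M_E.
Simple-span end rotations at D and E under the given loads:
  at D: triangular load, peak 6: w₀L³/(45EI) = 202.8/EI
  at E: triangular load, peak 6: 7w₀L³/(360EI) = 177.4/EI
  at D: point load 35 at a = 5.75: Pab(L + b)/(6LEI) = 289.3/EI
  at E: point load 35 at a = 5.75: Pab(L + a)/(6LEI) = 289.3/EI
  θ_D0 = 492.1/EI,  θ_E0 = 466.7/EI
Flexibility coefficients: a unit moment at one end gives L/(3EI) there and L/(6EI) at the far end, so f₁₁ = f₂₂ = 3.833/EI and f₁₂ = f₂₁ = 1.917/EI.
Compatibility — zero rotation at each built-in end:
  3.833 M_D + 1.917 M_E = 492.1
  1.917 M_D + 3.833 M_E = 466.7
Solving the pair gives M_D = 89.99 kip·ft and M_E = 76.76 kip·ft (hogging).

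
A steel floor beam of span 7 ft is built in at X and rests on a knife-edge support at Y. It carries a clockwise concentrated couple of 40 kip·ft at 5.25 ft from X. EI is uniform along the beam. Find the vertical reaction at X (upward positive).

R_X = -8.036 kip

Release the roller at Y. Primary structure: cantilever fixed at X.
Primary-structure tip deflection at Y by superposition:
  clockwise couple 40 at a = 5.25: M₀a(2L − a)/(2EI) = 918.8/EI
Tip deflection under a unit load at Y: L³/(3EI) = 114.3/EI.
Compatibility at Y: δ_0 − R_Y·δ_{YY} = 0, so R_Y = 918.8/114.3 = 8.036 kip.
Vertical equilibrium: R_X = ΣP − R_Y = 0 − 8.036 = -8.036 kip.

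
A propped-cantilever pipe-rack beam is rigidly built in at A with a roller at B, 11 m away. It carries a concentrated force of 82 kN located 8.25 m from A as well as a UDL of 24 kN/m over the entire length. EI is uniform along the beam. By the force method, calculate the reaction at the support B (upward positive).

R_B = 150.9 kN

Choose R_B as the redundant. The primary structure is the cantilever fixed at A.
Deflection at B on the released cantilever, summing each load's contribution:
  point load 82 at a = 8.25: Pa²(3L − a)/(6EI) = 23022/EI
  UDL 24: wL⁴/(8EI) = 43923/EI
  δ_0 = 66945/EI
Tip deflection under a unit load at B: L³/(3EI) = 443.7/EI.
The prop prevents deflection at B: R_B = δ_0/δ_{BB} = 66945/443.7 = 150.9 kN.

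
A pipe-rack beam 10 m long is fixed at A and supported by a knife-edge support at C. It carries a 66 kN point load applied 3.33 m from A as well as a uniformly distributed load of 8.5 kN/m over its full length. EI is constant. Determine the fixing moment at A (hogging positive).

Take the reaction at C as the redundant and release it; the primary structure is a cantilever fixed at A.
Deflection at C on the released cantilever, summing each load's contribution:
  point load 66 at a = 3.33: Pa²(3L − a)/(6EI) = 3253/EI
  UDL 8.5: wL⁴/(8EI) = 10625/EI
  δ_0 = 13878/EI
Flexibility coefficient — unit upward force at C: δ_{CC} = L³/(3EI) = 333.3/EI.
The prop prevents deflection at C: R_C = δ_0/δ_{CC} = 13878/333.3 = 41.63 kN.
Moment equilibrium about A: M_A = Σ(load moments about A) − R_C·L = 644.8 − 41.63×10 = 228.4 kN·m.

M_A = 228.4 kN·m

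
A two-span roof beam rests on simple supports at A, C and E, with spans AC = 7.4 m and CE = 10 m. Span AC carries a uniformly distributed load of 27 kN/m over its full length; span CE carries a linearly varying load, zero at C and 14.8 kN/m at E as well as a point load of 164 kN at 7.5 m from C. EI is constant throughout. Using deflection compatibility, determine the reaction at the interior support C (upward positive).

R_C = 221.7 kN

Release continuity at C by inserting a hinge; the redundant is the internal moment M_C. The primary structure is two simply-supported spans AC and CE.
End slopes at the hinge C, treating each span as simply supported:
  span AC: UDL 27: wL³/(24EI) = 455.9/EI
  span CE: triangular load, peak 14.8: 7w₀L³/(360EI) = 287.8/EI
  span CE: point load 164 at a = 7.5: Pab(L + b)/(6LEI) = 640.6/EI
  relative rotation θ_0 = (455.9 + 928.4)/EI = 1384/EI
A unit hogging moment at C produces rotation L₁/(3EI) + L₂/(3EI) = 5.8/EI.
Compatibility: M_C·(L₁+L₂)/(3EI) = θ_0, giving M_C = 238.7 kN·m (hogging).
Span AC, ΣM about A with M_C applied at C: R_C^{AC}·7.4 = 739.3 + 238.7, so R_C^{AC} = 132.2 kN and R_A = 199.8 − 132.2 = 67.65 kN.
Span CE, ΣM about E: R_C^{CE}·10 = 656.7 + 238.7, so R_C^{CE} = 89.53 kN and R_E = 238 − 89.53 = 148.5 kN.
R_C = 132.2 + 89.53 = 221.7 kN.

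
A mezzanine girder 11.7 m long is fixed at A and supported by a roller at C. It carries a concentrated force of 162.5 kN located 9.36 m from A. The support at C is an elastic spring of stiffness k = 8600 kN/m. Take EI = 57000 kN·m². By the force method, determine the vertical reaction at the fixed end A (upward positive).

R_A = 49.5 kN

Take the reaction at C as the redundant and release it; the primary structure is a cantilever fixed at A.
Deflection at C on the released cantilever, summing each load's contribution:
  point load 162.5 at a = 9.36: Pa²(3L − a)/(6EI) = 61075/EI
Flexibility coefficient — unit upward force at C: δ_{CC} = L³/(3EI) = 533.9/EI.
With EI = 57000 kN·m²: δ_0 = 1.0715 m and δ_{CC} = 0.009366 m/kN.
Compatibility — the spring shortens by R_C/k under the reaction it provides: δ_0 − R_C·δ_{CC} = R_C/k. With 1/k = 0.000116 m/kN, R_C = δ_0 / (δ_{CC} + 1/k) = 1.0715 / (0.009366 + 0.000116) = 113 kN.
Vertical equilibrium: R_A = ΣP − R_C = 162.5 − 113 = 49.5 kN.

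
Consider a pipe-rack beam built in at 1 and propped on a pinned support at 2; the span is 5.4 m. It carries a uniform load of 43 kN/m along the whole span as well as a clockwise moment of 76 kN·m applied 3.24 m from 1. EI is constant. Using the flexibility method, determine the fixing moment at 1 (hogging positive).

Take the reaction at 2 as the redundant and release it; the primary structure is a cantilever fixed at 1.
Downward deflection at the released point 2 due to the loads:
  UDL 43: wL⁴/(8EI) = 4570/EI
  clockwise couple 76 at a = 3.24: M₀a(2L − a)/(2EI) = 930.8/EI
  δ_0 = 5501/EI
Flexibility coefficient — unit upward force at 2: δ_{22} = L³/(3EI) = 52.49/EI.
Compatibility at 2: δ_0 − R_2·δ_{22} = 0, so R_2 = 5501/52.49 = 104.8 kN.
Moment equilibrium about 1: M_1 = Σ(load moments about 1) − R_2·L = 702.9 − 104.8×5.4 = 137 kN·m.

M_1 = 137 kN·m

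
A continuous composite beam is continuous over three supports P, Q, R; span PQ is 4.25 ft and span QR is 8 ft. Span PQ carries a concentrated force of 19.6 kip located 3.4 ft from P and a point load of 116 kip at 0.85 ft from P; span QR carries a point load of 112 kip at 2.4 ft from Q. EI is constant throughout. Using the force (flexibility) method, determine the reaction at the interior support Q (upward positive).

R_Q = 162.3 kip

Release continuity at Q by inserting a hinge; the redundant is the internal moment M_Q. The primary structure is two simply-supported spans PQ and QR.
End slopes at the hinge Q, treating each span as simply supported:
  span PQ: point load 19.6 at a = 3.4: Pab(L + a)/(6LEI) = 16.99/EI
  span PQ: point load 116 at a = 0.85: Pab(L + a)/(6LEI) = 67.05/EI
  span QR: point load 112 at a = 2.4: Pab(L + b)/(6LEI) = 426.5/EI
  relative rotation θ_0 = (84.04 + 426.5)/EI = 510.5/EI
A unit hogging moment at Q produces rotation L₁/(3EI) + L₂/(3EI) = 4.083/EI.
Compatibility: M_Q·(L₁+L₂)/(3EI) = θ_0, giving M_Q = 125 kip·ft (hogging).
Span PQ, ΣM about P with M_Q applied at Q: R_Q^{PQ}·4.25 = 165.2 + 125, so R_Q^{PQ} = 68.3 kip and R_P = 135.6 − 68.3 = 67.3 kip.
Span QR, ΣM about R: R_Q^{QR}·8 = 627.2 + 125, so R_Q^{QR} = 94.03 kip and R_R = 112 − 94.03 = 17.97 kip.
R_Q = 68.3 + 94.03 = 162.3 kip.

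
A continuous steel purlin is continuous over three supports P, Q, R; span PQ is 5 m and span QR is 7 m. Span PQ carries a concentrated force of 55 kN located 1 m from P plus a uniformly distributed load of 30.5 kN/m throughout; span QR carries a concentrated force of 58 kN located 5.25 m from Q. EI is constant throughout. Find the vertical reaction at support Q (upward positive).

Insert a hinge at Q; M_Q is the redundant, and each span becomes simply supported.
End slopes at the hinge Q, treating each span as simply supported:
  span PQ: point load 55 at a = 1: Pab(L + a)/(6LEI) = 44/EI
  span PQ: UDL 30.5: wL³/(24EI) = 158.9/EI
  span QR: point load 58 at a = 5.25: Pab(L + b)/(6LEI) = 111/EI
  relative rotation θ_0 = (202.9 + 111)/EI = 313.9/EI
A unit hogging moment at Q produces rotation L₁/(3EI) + L₂/(3EI) = 4/EI.
Compatibility: M_Q·(L₁+L₂)/(3EI) = θ_0, giving M_Q = 78.47 kN·m (hogging).
Span PQ, ΣM about P with M_Q applied at Q: R_Q^{PQ}·5 = 436.2 + 78.47, so R_Q^{PQ} = 102.9 kN and R_P = 207.5 − 102.9 = 104.6 kN.
Span QR, ΣM about R: R_Q^{QR}·7 = 101.5 + 78.47, so R_Q^{QR} = 25.71 kN and R_R = 58 − 25.71 = 32.29 kN.
R_Q = 102.9 + 25.71 = 128.7 kN.

R_Q = 128.7 kN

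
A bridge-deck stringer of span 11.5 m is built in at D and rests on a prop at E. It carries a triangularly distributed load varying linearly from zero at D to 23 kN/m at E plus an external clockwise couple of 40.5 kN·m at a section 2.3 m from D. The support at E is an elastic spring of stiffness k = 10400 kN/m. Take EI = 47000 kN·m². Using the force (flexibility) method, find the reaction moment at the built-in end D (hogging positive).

M_D = 203.6 kN·m

Remove the prop at E; the released (primary) structure is a cantilever built in at D.
Primary-structure tip deflection at E by superposition:
  triangular load, peak 23 at the free end: 11w₀L⁴/(120EI) = 36875/EI
  clockwise couple 40.5 at a = 2.3: M₀a(2L − a)/(2EI) = 964.1/EI
  δ_0 = 37839/EI
Flexibility coefficient — unit upward force at E: δ_{EE} = L³/(3EI) = 507/EI.
With EI = 47000 kN·m²: δ_0 = 0.80508 m and δ_{EE} = 0.010786 m/kN.
Compatibility — the spring shortens by R_E/k under the reaction it provides: δ_0 − R_E·δ_{EE} = R_E/k. With 1/k = 0.000096 m/kN, R_E = δ_0 / (δ_{EE} + 1/k) = 0.80508 / (0.010786 + 0.000096) = 73.98 kN.
Moment equilibrium about D: M_D = Σ(load moments about D) − R_E·L = 1054 − 73.98×11.5 = 203.6 kN·m.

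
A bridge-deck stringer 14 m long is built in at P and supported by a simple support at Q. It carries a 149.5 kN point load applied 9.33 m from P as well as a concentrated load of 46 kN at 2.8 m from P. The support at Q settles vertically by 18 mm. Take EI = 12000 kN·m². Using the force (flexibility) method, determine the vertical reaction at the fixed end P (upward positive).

R_P = 115.7 kN

Remove the prop at Q; the released (primary) structure is a cantilever built in at P.
Downward deflection at the released point Q due to the loads:
  point load 149.5 at a = 9.33: Pa²(3L − a)/(6EI) = 70860/EI
  point load 46 at a = 2.8: Pa²(3L − a)/(6EI) = 2356/EI
  δ_0 = 73216/EI
Flexibility coefficient — unit upward force at Q: δ_{QQ} = L³/(3EI) = 914.7/EI.
With EI = 12000 kN·m²: δ_0 = 6.1014 m and δ_{QQ} = 0.076222 m/kN.
Compatibility — the beam at Q must follow the support down by 0.018 m: δ_0 − R_Q·δ_{QQ} = 0.018, so R_Q = (6.1014 − 0.018)/0.076222 = 79.81 kN.
Vertical equilibrium: R_P = ΣP − R_Q = 195.5 − 79.81 = 115.7 kN.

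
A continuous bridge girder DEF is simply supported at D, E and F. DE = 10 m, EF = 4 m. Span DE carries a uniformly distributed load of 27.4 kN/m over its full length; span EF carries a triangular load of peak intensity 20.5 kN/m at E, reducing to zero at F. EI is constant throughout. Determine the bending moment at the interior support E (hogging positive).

M_E = 250.9 kN·m

Release continuity at E by inserting a hinge; the redundant is the internal moment M_E. The primary structure is two simply-supported spans DE and EF.
Rotations at E on the released spans (each span's end-slope, ×1/EI):
  span DE: UDL 27.4: wL³/(24EI) = 1142/EI
  span EF: triangular load, peak 20.5: w₀L³/(45EI) = 29.16/EI
  relative rotation θ_0 = (1142 + 29.16)/EI = 1171/EI
A unit hogging moment at E produces rotation L₁/(3EI) + L₂/(3EI) = 4.667/EI.
Compatibility: M_E·(L₁+L₂)/(3EI) = θ_0, giving M_E = 250.9 kN·m (hogging).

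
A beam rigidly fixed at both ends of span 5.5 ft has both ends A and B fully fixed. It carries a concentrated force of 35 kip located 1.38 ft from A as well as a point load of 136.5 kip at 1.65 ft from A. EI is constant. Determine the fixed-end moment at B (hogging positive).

M_B = 56.38 kip·ft

Take the two fixed-end moments M_A, M_B as redundants; the released structure is the simple span AB.
On the primary (simply-supported) span, the end slopes from the loading are:
  at A: point load 35 at a = 1.38: Pab(L + b)/(6LEI) = 58.01/EI
  at B: point load 35 at a = 1.38: Pab(L + a)/(6LEI) = 41.49/EI
  at A: point load 136.5 at a = 1.65: Pab(L + b)/(6LEI) = 245.7/EI
  at B: point load 136.5 at a = 1.65: Pab(L + a)/(6LEI) = 187.9/EI
  θ_A0 = 303.7/EI,  θ_B0 = 229.4/EI
Flexibility coefficients: a unit moment at one end gives L/(3EI) there and L/(6EI) at the far end, so f₁₁ = f₂₂ = 1.833/EI and f₁₂ = f₂₁ = 0.9167/EI.
Compatibility — zero rotation at each built-in end:
  1.833 M_A + 0.9167 M_B = 303.7
  0.9167 M_A + 1.833 M_B = 229.4
Solving the pair gives M_A = 137.5 kip·ft and M_B = 56.38 kip·ft (hogging).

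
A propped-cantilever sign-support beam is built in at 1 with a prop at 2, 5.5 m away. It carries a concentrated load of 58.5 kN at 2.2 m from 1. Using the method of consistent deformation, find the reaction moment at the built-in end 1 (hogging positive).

Take the reaction at 2 as the redundant and release it; the primary structure is a cantilever fixed at 1.
Downward deflection at the released point 2 due to the loads:
  point load 58.5 at a = 2.2: Pa²(3L − a)/(6EI) = 674.8/EI
Tip deflection under a unit load at 2: L³/(3EI) = 55.46/EI.
The prop prevents deflection at 2: R_2 = δ_0/δ_{22} = 674.8/55.46 = 12.17 kN.
Moment equilibrium about 1: M_1 = Σ(load moments about 1) − R_2·L = 128.7 − 12.17×5.5 = 61.78 kN·m.

M_1 = 61.78 kN·m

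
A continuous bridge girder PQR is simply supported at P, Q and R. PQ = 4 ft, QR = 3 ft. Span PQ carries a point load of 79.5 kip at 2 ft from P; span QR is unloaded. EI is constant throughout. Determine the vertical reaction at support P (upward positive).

R_P = 31.23 kip

Take M_Q as the redundant. Released structure: two simple spans PQ and QR with a hinge at Q.
Rotations at Q on the released spans (each span's end-slope, ×1/EI):
  span PQ: point load 79.5 at a = 2: Pab(L + a)/(6LEI) = 79.5/EI
  relative rotation θ_0 = (79.5 + 0)/EI = 79.5/EI
A unit hogging moment at Q produces rotation L₁/(3EI) + L₂/(3EI) = 2.333/EI.
Slope continuity at Q: θ_0 = M_Q·2.333/EI, so M_Q = 79.5/2.333 = 34.07 kip·ft (hogging).
Span PQ, ΣM about P with M_Q applied at Q: R_Q^{PQ}·4 = 159 + 34.07, so R_Q^{PQ} = 48.27 kip and R_P = 79.5 − 48.27 = 31.23 kip.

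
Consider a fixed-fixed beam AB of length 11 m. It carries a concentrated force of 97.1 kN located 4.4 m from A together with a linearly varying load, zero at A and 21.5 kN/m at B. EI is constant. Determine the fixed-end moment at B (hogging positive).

M_B = 232.6 kN·m

Release both end moments; the primary structure is a simply-supported span AB with redundants M_A and M_B.
Simple-span end rotations at A and B under the given loads:
  at A: point load 97.1 at a = 4.4: Pab(L + b)/(6LEI) = 751.9/EI
  at B: point load 97.1 at a = 4.4: Pab(L + a)/(6LEI) = 657.9/EI
  at A: triangular load, peak 21.5: 7w₀L³/(360EI) = 556.4/EI
  at B: triangular load, peak 21.5: w₀L³/(45EI) = 635.9/EI
  θ_A0 = 1308/EI,  θ_B0 = 1294/EI
Flexibility coefficients: a unit moment at one end gives L/(3EI) there and L/(6EI) at the far end, so f₁₁ = f₂₂ = 3.667/EI and f₁₂ = f₂₁ = 1.833/EI.
Compatibility — zero rotation at each built-in end:
  3.667 M_A + 1.833 M_B = 1308
  1.833 M_A + 3.667 M_B = 1294
Solving the pair gives M_A = 240.5 kN·m and M_B = 232.6 kN·m (hogging).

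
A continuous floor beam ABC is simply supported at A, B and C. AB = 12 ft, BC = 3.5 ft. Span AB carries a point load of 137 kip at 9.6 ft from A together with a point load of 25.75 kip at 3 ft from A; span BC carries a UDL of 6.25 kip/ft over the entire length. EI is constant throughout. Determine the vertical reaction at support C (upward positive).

R_C = -50.06 kip

Release continuity at B by inserting a hinge; the redundant is the internal moment M_B. The primary structure is two simply-supported spans AB and BC.
Rotations at B on the released spans (each span's end-slope, ×1/EI):
  span AB: point load 137 at a = 9.6: Pab(L + a)/(6LEI) = 946.9/EI
  span AB: point load 25.75 at a = 3: Pab(L + a)/(6LEI) = 144.8/EI
  span BC: UDL 6.25: wL³/(24EI) = 11.17/EI
  relative rotation θ_0 = (1092 + 11.17)/EI = 1103/EI
A unit hogging moment at B produces rotation L₁/(3EI) + L₂/(3EI) = 5.167/EI.
Compatibility: M_B·(L₁+L₂)/(3EI) = θ_0, giving M_B = 213.5 kip·ft (hogging).
Span BC, ΣM about C: R_B^{BC}·3.5 = 38.28 + 213.5, so R_B^{BC} = 71.93 kip and R_C = 21.88 − 71.93 = -50.06 kip.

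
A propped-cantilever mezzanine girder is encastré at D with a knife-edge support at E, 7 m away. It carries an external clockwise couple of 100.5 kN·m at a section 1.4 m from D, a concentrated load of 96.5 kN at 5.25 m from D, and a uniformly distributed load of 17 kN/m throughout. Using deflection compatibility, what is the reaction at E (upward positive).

Choose R_E as the redundant. The primary structure is the cantilever fixed at D.
Free-end deflection of the primary structure under the applied loading (downward +):
  clockwise couple 100.5 at a = 1.4: M₀a(2L − a)/(2EI) = 886.4/EI
  point load 96.5 at a = 5.25: Pa²(3L − a)/(6EI) = 6982/EI
  UDL 17: wL⁴/(8EI) = 5102/EI
  δ_0 = 12970/EI
Flexibility coefficient — unit upward force at E: δ_{EE} = L³/(3EI) = 114.3/EI.
The prop prevents deflection at E: R_E = δ_0/δ_{EE} = 12970/114.3 = 113.4 kN.

R_E = 113.4 kN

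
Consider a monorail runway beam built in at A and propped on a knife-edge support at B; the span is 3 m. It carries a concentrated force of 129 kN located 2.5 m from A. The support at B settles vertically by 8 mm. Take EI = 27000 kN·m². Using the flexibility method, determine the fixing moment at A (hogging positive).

Remove the prop at B; the released (primary) structure is a cantilever built in at A.
Free-end deflection of the primary structure under the applied loading (downward +):
  point load 129 at a = 2.5: Pa²(3L − a)/(6EI) = 873.4/EI
Flexibility coefficient — unit upward force at B: δ_{BB} = L³/(3EI) = 9/EI.
With EI = 27000 kN·m²: δ_0 = 0.03235 m and δ_{BB} = 0.000333 m/kN.
Compatibility — the beam at B must follow the support down by 0.008 m: δ_0 − R_B·δ_{BB} = 0.008, so R_B = (0.03235 − 0.008)/0.000333 = 73.05 kN.
Moment equilibrium about A: M_A = Σ(load moments about A) − R_B·L = 322.5 − 73.05×3 = 103.4 kN·m.

M_A = 103.4 kN·m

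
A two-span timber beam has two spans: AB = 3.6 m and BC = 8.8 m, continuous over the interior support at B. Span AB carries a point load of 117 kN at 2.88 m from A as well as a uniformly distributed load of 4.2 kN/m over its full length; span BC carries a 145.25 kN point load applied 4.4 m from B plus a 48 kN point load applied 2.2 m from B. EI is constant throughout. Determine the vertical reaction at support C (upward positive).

Insert a hinge at B; M_B is the redundant, and each span becomes simply supported.
Discontinuity in slope at B on the released structure — sum the simple-span end rotations:
  span AB: point load 117 at a = 2.88: Pab(L + a)/(6LEI) = 72.78/EI
  span AB: UDL 4.2: wL³/(24EI) = 8.165/EI
  span BC: point load 145.25 at a = 4.4: Pab(L + b)/(6LEI) = 703/EI
  span BC: point load 48 at a = 2.2: Pab(L + b)/(6LEI) = 203.3/EI
  relative rotation θ_0 = (80.95 + 906.3)/EI = 987.2/EI
A unit hogging moment at B produces rotation L₁/(3EI) + L₂/(3EI) = 4.133/EI.
Compatibility: M_B·(L₁+L₂)/(3EI) = θ_0, giving M_B = 238.8 kN·m (hogging).
Span BC, ΣM about C: R_B^{BC}·8.8 = 955.9 + 238.8, so R_B^{BC} = 135.8 kN and R_C = 193.2 − 135.8 = 57.48 kN.

R_C = 57.48 kN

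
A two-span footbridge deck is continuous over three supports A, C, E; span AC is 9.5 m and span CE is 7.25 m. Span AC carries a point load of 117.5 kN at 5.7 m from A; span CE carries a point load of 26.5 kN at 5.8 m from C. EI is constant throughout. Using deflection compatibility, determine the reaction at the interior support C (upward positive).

R_C = 107.3 kN

Insert a hinge at C; M_C is the redundant, and each span becomes simply supported.
Rotations at C on the released spans (each span's end-slope, ×1/EI):
  span AC: point load 117.5 at a = 5.7: Pab(L + a)/(6LEI) = 678.7/EI
  span CE: point load 26.5 at a = 5.8: Pab(L + b)/(6LEI) = 44.57/EI
  relative rotation θ_0 = (678.7 + 44.57)/EI = 723.3/EI
A unit hogging moment at C produces rotation L₁/(3EI) + L₂/(3EI) = 5.583/EI.
Compatibility: M_C·(L₁+L₂)/(3EI) = θ_0, giving M_C = 129.5 kN·m (hogging).
Span AC, ΣM about A with M_C applied at C: R_C^{AC}·9.5 = 669.8 + 129.5, so R_C^{AC} = 84.14 kN and R_A = 117.5 − 84.14 = 33.36 kN.
Span CE, ΣM about E: R_C^{CE}·7.25 = 38.42 + 129.5, so R_C^{CE} = 23.17 kN and R_E = 26.5 − 23.17 = 3.333 kN.
R_C = 84.14 + 23.17 = 107.3 kN.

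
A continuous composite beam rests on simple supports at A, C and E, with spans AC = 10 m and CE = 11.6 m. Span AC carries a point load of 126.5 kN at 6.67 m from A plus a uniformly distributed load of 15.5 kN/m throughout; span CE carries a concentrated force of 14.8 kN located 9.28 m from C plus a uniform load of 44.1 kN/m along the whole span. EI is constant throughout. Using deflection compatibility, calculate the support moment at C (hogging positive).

Insert a hinge at C; M_C is the redundant, and each span becomes simply supported.
Discontinuity in slope at C on the released structure — sum the simple-span end rotations:
  span AC: point load 126.5 at a = 6.67: Pab(L + a)/(6LEI) = 780.6/EI
  span AC: UDL 15.5: wL³/(24EI) = 645.8/EI
  span CE: point load 14.8 at a = 9.28: Pab(L + b)/(6LEI) = 63.73/EI
  span CE: UDL 44.1: wL³/(24EI) = 2868/EI
  relative rotation θ_0 = (1426 + 2932)/EI = 4358/EI
A unit hogging moment at C produces rotation L₁/(3EI) + L₂/(3EI) = 7.2/EI.
Compatibility: M_C·(L₁+L₂)/(3EI) = θ_0, giving M_C = 605.3 kN·m (hogging).

M_C = 605.3 kN·m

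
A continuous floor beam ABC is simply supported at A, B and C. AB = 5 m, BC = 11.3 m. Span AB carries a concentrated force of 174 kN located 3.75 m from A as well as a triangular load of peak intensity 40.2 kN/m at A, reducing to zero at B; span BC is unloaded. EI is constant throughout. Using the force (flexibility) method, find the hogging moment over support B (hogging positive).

M_B = 61.77 kN·m

Release continuity at B by inserting a hinge; the redundant is the internal moment M_B. The primary structure is two simply-supported spans AB and BC.
Discontinuity in slope at B on the released structure — sum the simple-span end rotations:
  span AB: point load 174 at a = 3.75: Pab(L + a)/(6LEI) = 237.9/EI
  span AB: triangular load, peak 40.2: 7w₀L³/(360EI) = 97.71/EI
  relative rotation θ_0 = (335.6 + 0)/EI = 335.6/EI
A unit hogging moment at B produces rotation L₁/(3EI) + L₂/(3EI) = 5.433/EI.
Compatibility: M_B·(L₁+L₂)/(3EI) = θ_0, giving M_B = 61.77 kN·m (hogging).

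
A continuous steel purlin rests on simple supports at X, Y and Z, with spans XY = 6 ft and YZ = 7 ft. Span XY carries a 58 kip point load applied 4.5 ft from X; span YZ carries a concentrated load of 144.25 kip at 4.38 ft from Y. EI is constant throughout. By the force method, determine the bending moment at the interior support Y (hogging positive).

M_Y = 113.8 kip·ft

Insert a hinge at Y; M_Y is the redundant, and each span becomes simply supported.
End slopes at the hinge Y, treating each span as simply supported:
  span XY: point load 58 at a = 4.5: Pab(L + a)/(6LEI) = 114.2/EI
  span YZ: point load 144.25 at a = 4.38: Pab(L + b)/(6LEI) = 379.2/EI
  relative rotation θ_0 = (114.2 + 379.2)/EI = 493.3/EI
A unit hogging moment at Y produces rotation L₁/(3EI) + L₂/(3EI) = 4.333/EI.
Compatibility: M_Y·(L₁+L₂)/(3EI) = θ_0, giving M_Y = 113.8 kip·ft (hogging).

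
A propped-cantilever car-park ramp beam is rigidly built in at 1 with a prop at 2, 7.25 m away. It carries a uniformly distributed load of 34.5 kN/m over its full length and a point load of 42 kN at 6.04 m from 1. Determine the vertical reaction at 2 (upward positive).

Release the roller at 2. Primary structure: cantilever fixed at 1.
Downward deflection at the released point 2 due to the loads:
  UDL 34.5: wL⁴/(8EI) = 11915/EI
  point load 42 at a = 6.04: Pa²(3L − a)/(6EI) = 4012/EI
  δ_0 = 15927/EI
Tip deflection under a unit load at 2: L³/(3EI) = 127/EI.
Compatibility at 2: δ_0 − R_2·δ_{22} = 0, so R_2 = 15927/127 = 125.4 kN.

R_2 = 125.4 kN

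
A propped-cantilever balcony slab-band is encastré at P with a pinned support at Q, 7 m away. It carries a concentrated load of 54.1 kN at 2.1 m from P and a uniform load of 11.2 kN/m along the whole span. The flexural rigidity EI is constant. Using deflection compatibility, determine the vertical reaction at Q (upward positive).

Remove the prop at Q; the released (primary) structure is a cantilever built in at P.
Downward deflection at the released point Q due to the loads:
  point load 54.1 at a = 2.1: Pa²(3L − a)/(6EI) = 751.5/EI
  UDL 11.2: wL⁴/(8EI) = 3361/EI
  δ_0 = 4113/EI
Tip deflection under a unit load at Q: L³/(3EI) = 114.3/EI.
Compatibility at Q: δ_0 − R_Q·δ_{QQ} = 0, so R_Q = 4113/114.3 = 35.97 kN.

R_Q = 35.97 kN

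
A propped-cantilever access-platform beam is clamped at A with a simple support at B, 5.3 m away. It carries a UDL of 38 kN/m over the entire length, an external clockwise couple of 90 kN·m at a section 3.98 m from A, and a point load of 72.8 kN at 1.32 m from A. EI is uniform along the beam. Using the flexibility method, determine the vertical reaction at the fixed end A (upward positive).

Release the roller at B. Primary structure: cantilever fixed at A.
Primary-structure tip deflection at B by superposition:
  UDL 38: wL⁴/(8EI) = 3748/EI
  clockwise couple 90 at a = 3.98: M₀a(2L − a)/(2EI) = 1186/EI
  point load 72.8 at a = 1.32: Pa²(3L − a)/(6EI) = 308.2/EI
  δ_0 = 5242/EI
Tip deflection under a unit load at B: L³/(3EI) = 49.63/EI.
Compatibility at B: δ_0 − R_B·δ_{BB} = 0, so R_B = 5242/49.63 = 105.6 kN.
Vertical equilibrium: R_A = ΣP − R_B = 274.2 − 105.6 = 168.6 kN.

R_A = 168.6 kN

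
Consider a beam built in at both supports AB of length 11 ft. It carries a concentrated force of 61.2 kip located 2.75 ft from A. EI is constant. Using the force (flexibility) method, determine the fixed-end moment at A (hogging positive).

Release both end moments; the primary structure is a simply-supported span AB with redundants M_A and M_B.
On the primary (simply-supported) span, the end slopes from the loading are:
  at A: point load 61.2 at a = 2.75: Pab(L + b)/(6LEI) = 405/EI
  at B: point load 61.2 at a = 2.75: Pab(L + a)/(6LEI) = 289.3/EI
  θ_A0 = 405/EI,  θ_B0 = 289.3/EI
Flexibility coefficients: a unit moment at one end gives L/(3EI) there and L/(6EI) at the far end, so f₁₁ = f₂₂ = 3.667/EI and f₁₂ = f₂₁ = 1.833/EI.
Compatibility — zero rotation at each built-in end:
  3.667 M_A + 1.833 M_B = 405
  1.833 M_A + 3.667 M_B = 289.3
Solving the pair gives M_A = 94.67 kip·ft and M_B = 31.56 kip·ft (hogging).

M_A = 94.67 kip·ft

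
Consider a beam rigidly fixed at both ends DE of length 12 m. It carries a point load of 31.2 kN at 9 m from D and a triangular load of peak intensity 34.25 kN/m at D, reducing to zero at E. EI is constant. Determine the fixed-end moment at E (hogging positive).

Take the two fixed-end moments M_D, M_E as redundants; the released structure is the simple span DE.
On the primary (simply-supported) span, the end slopes from the loading are:
  at D: point load 31.2 at a = 9: Pab(L + b)/(6LEI) = 175.5/EI
  at E: point load 31.2 at a = 9: Pab(L + a)/(6LEI) = 245.7/EI
  at D: triangular load, peak 34.25: w₀L³/(45EI) = 1315/EI
  at E: triangular load, peak 34.25: 7w₀L³/(360EI) = 1151/EI
  θ_D0 = 1491/EI,  θ_E0 = 1396/EI
Flexibility coefficients: a unit moment at one end gives L/(3EI) there and L/(6EI) at the far end, so f₁₁ = f₂₂ = 4/EI and f₁₂ = f₂₁ = 2/EI.
Compatibility — zero rotation at each built-in end:
  4 M_D + 2 M_E = 1491
  2 M_D + 4 M_E = 1396
Solving the pair gives M_D = 264.1 kN·m and M_E = 217.1 kN·m (hogging).

M_E = 217.1 kN·m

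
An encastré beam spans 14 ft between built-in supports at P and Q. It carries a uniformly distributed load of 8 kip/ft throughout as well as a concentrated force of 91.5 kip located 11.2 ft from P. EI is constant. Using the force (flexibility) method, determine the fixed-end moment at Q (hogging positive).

Take the two fixed-end moments M_P, M_Q as redundants; the released structure is the simple span PQ.
On the primary (simply-supported) span, the end slopes from the loading are:
  at P: UDL 8: wL³/(24EI) = 914.7/EI
  at Q: UDL 8: wL³/(24EI) = 914.7/EI
  at P: point load 91.5 at a = 11.2: Pab(L + b)/(6LEI) = 573.9/EI
  at Q: point load 91.5 at a = 11.2: Pab(L + a)/(6LEI) = 860.8/EI
  θ_P0 = 1489/EI,  θ_Q0 = 1775/EI
Flexibility coefficients: a unit moment at one end gives L/(3EI) there and L/(6EI) at the far end, so f₁₁ = f₂₂ = 4.667/EI and f₁₂ = f₂₁ = 2.333/EI.
Compatibility — zero rotation at each built-in end:
  4.667 M_P + 2.333 M_Q = 1489
  2.333 M_P + 4.667 M_Q = 1775
Solving the pair gives M_P = 171.7 kip·ft and M_Q = 294.6 kip·ft (hogging).

M_Q = 294.6 kip·ft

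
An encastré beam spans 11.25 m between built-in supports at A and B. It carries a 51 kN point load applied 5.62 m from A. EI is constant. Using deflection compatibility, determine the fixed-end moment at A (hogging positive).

M_A = 71.78 kN·m

Take the two fixed-end moments M_A, M_B as redundants; the released structure is the simple span AB.
On the primary (simply-supported) span, the end slopes from the loading are:
  at A: point load 51 at a = 5.62: Pab(L + b)/(6LEI) = 403.5/EI
  at B: point load 51 at a = 5.62: Pab(L + a)/(6LEI) = 403.3/EI
  θ_A0 = 403.5/EI,  θ_B0 = 403.3/EI
Flexibility coefficients: a unit moment at one end gives L/(3EI) there and L/(6EI) at the far end, so f₁₁ = f₂₂ = 3.75/EI and f₁₂ = f₂₁ = 1.875/EI.
Compatibility — zero rotation at each built-in end:
  3.75 M_A + 1.875 M_B = 403.5
  1.875 M_A + 3.75 M_B = 403.3
Solving the pair gives M_A = 71.78 kN·m and M_B = 71.65 kN·m (hogging).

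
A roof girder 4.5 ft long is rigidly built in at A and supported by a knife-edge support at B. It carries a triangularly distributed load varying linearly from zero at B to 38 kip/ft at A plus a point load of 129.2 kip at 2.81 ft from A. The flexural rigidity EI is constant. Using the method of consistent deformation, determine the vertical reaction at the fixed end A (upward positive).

Take the reaction at B as the redundant and release it; the primary structure is a cantilever fixed at A.
Deflection at B on the released cantilever, summing each load's contribution:
  triangular load, peak 38 at the fixed end: w₀L⁴/(30EI) = 519.4/EI
  point load 129.2 at a = 2.81: Pa²(3L − a)/(6EI) = 1818/EI
  δ_0 = 2337/EI
Flexibility coefficient — unit upward force at B: δ_{BB} = L³/(3EI) = 30.38/EI.
Compatibility at B: δ_0 − R_B·δ_{BB} = 0, so R_B = 2337/30.38 = 76.94 kip.
Vertical equilibrium: R_A = ΣP − R_B = 214.7 − 76.94 = 137.8 kip.

R_A = 137.8 kip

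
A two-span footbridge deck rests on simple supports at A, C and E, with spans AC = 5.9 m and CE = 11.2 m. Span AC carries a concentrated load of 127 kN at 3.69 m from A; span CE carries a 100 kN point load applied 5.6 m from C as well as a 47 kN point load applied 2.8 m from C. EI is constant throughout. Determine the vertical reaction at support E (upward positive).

Release continuity at C by inserting a hinge; the redundant is the internal moment M_C. The primary structure is two simply-supported spans AC and CE.
Discontinuity in slope at C on the released structure — sum the simple-span end rotations:
  span AC: point load 127 at a = 3.69: Pab(L + a)/(6LEI) = 280.6/EI
  span CE: point load 100 at a = 5.6: Pab(L + b)/(6LEI) = 784/EI
  span CE: point load 47 at a = 2.8: Pab(L + b)/(6LEI) = 322.4/EI
  relative rotation θ_0 = (280.6 + 1106)/EI = 1387/EI
A unit hogging moment at C produces rotation L₁/(3EI) + L₂/(3EI) = 5.7/EI.
Compatibility: M_C·(L₁+L₂)/(3EI) = θ_0, giving M_C = 243.3 kN·m (hogging).
Span CE, ΣM about E: R_C^{CE}·11.2 = 954.8 + 243.3, so R_C^{CE} = 107 kN and R_E = 147 − 107 = 40.02 kN.

R_E = 40.02 kN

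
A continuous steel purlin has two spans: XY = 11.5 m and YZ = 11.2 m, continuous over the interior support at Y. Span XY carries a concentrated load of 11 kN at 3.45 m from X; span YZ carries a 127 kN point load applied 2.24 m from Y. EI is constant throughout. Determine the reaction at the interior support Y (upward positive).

R_Y = 124.3 kN

Release continuity at Y by inserting a hinge; the redundant is the internal moment M_Y. The primary structure is two simply-supported spans XY and YZ.
Discontinuity in slope at Y on the released structure — sum the simple-span end rotations:
  span XY: point load 11 at a = 3.45: Pab(L + a)/(6LEI) = 66.19/EI
  span YZ: point load 127 at a = 2.24: Pab(L + b)/(6LEI) = 764.7/EI
  relative rotation θ_0 = (66.19 + 764.7)/EI = 830.9/EI
A unit hogging moment at Y produces rotation L₁/(3EI) + L₂/(3EI) = 7.567/EI.
Compatibility: M_Y·(L₁+L₂)/(3EI) = θ_0, giving M_Y = 109.8 kN·m (hogging).
Span XY, ΣM about X with M_Y applied at Y: R_Y^{XY}·11.5 = 37.95 + 109.8, so R_Y^{XY} = 12.85 kN and R_X = 11 − 12.85 = -1.848 kN.
Span YZ, ΣM about Z: R_Y^{YZ}·11.2 = 1138 + 109.8, so R_Y^{YZ} = 111.4 kN and R_Z = 127 − 111.4 = 15.6 kN.
R_Y = 12.85 + 111.4 = 124.3 kN.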